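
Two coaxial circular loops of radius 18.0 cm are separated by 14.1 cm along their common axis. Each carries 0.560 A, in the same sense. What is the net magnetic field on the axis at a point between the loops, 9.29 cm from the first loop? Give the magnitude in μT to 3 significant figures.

B ≈ 3.13 μT

Each loop contributes B = μ₀IR²/[2(R²+z²)^(3/2)] on the axis, with z measured from that loop.
Loop 1 (z = 0.0929 m): B₁ = 1.37×10⁻⁶ T. Loop 2 (z = 0.0481 m): B₂ = 1.76×10⁻⁶ T.
The fields add: B = B₁ + B₂ = 3.13×10⁻⁶ T.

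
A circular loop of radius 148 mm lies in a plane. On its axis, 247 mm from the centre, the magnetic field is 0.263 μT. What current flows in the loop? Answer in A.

On the axis of a loop, B = μ₀IR²/[2(R²+z²)^(3/2)], so I = 2B(R²+z²)^(3/2)/(μ₀R²).
R² + z² = 0.0219 + 0.06101 = 0.08291 m²; raised to 3/2 gives 2.39×10⁻² m³.
I = 2 × 2.63×10⁻⁷ × 2.39×10⁻² / (1.26×10⁻⁶ × 0.0219) = 0.456 A.

I ≈ 0.456 A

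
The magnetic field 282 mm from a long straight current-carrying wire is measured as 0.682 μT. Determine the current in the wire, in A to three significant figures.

For a long straight wire B = μ₀I/(2πd), so I = 2πdB/μ₀.
I = 2π × 0.282 × 6.82×10⁻⁷ / (4π×10⁻⁷) = 0.962 A.

I ≈ 0.962 A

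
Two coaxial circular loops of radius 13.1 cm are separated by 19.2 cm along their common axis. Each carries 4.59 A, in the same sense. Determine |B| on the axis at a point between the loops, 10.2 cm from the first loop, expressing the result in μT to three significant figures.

Each loop contributes B = μ₀IR²/[2(R²+z²)^(3/2)] on the axis, with z measured from that loop.
Loop 1 (z = 0.102 m): B₁ = 1.08×10⁻⁵ T. Loop 2 (z = 0.09 m): B₂ = 1.23×10⁻⁵ T.
The fields add: B = B₁ + B₂ = 2.31×10⁻⁵ T.

B ≈ 23.1 μT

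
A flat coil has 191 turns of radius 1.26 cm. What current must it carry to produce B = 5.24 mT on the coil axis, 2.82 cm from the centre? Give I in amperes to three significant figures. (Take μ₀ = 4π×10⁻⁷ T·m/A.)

I ≈ 8.10 A

For an N-turn coil, B = Nμ₀IR²/[2(R²+z²)^(3/2)] with R = 0.0126 m, z = 0.0282 m, so I = 2B(R²+z²)^(3/2)/(Nμ₀R²) = 2 × 5.24×10⁻³ × 2.95×10⁻⁵ / (191 × 4π×10⁻⁷ × 0.0001588) = 8.10 A.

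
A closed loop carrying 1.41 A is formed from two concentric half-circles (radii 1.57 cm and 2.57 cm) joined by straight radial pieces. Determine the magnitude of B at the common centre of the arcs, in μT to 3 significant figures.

The radial connectors point toward the centre, so dl × r̂ = 0 and they contribute nothing.
Each semicircle gives μ₀I/(4R): inner arc 2.82×10⁻⁵ T, outer arc 1.72×10⁻⁵ T.
The two arcs carry current in opposite angular senses, so their fields oppose: B = |2.82×10⁻⁵ − 1.72×10⁻⁵| = 1.10×10⁻⁵ T.

B ≈ 11.0 μT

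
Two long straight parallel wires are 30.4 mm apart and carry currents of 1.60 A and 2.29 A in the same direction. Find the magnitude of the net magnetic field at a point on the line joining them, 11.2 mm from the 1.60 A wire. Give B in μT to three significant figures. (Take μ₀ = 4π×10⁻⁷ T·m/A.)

Each long wire gives B = μ₀I/(2πd). Distances are d₁ = 0.0112 m and d₂ = 0.0192 m.
B₁ = 2.86×10⁻⁵ T, B₂ = 2.39×10⁻⁵ T.
Between parallel currents the two contributions point in opposite directions, so they subtract. B = |B₁ − B₂| = |2.86×10⁻⁵ − 2.39×10⁻⁵| = 4.72×10⁻⁶ T.

B ≈ 4.72 μT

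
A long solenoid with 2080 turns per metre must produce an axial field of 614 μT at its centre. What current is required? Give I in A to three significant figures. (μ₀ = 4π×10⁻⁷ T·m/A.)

Inside a long solenoid B = μ₀nI with n = 2080 m⁻¹, so I = B/(μ₀n).
I = 6.14×10⁻⁴ / (4π×10⁻⁷ × 2080) = 0.235 A.

I ≈ 0.235 A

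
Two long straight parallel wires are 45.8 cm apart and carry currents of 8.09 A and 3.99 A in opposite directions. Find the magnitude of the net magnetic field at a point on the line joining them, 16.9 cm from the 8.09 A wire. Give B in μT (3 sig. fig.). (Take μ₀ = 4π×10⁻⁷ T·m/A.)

B ≈ 12.3 μT

Each long wire gives B = μ₀I/(2πd). Distances are d₁ = 0.169 m and d₂ = 0.289 m.
B₁ = 9.57×10⁻⁶ T, B₂ = 2.76×10⁻⁶ T.
Between antiparallel currents both contributions point the same way, so they add. B = B₁ + B₂ = 9.57×10⁻⁶ + 2.76×10⁻⁶ = 1.23×10⁻⁵ T.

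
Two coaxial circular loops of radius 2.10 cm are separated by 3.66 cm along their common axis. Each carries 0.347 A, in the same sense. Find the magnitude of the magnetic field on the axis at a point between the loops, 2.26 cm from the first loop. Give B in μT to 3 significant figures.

B ≈ 9.26 μT

Each loop contributes B = μ₀IR²/[2(R²+z²)^(3/2)] on the axis, with z measured from that loop.
Loop 1 (z = 0.0226 m): B₁ = 3.27×10⁻⁶ T. Loop 2 (z = 0.014 m): B₂ = 5.98×10⁻⁶ T.
The fields add: B = B₁ + B₂ = 9.26×10⁻⁶ T.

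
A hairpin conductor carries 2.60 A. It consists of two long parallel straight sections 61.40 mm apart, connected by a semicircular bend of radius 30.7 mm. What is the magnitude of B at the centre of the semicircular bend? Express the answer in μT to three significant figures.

The semicircular arc contributes B_arc = μ₀I·π/(4πR) = μ₀I/(4R) = 2.66×10⁻⁵ T.
Each semi-infinite lead is at perpendicular distance R = 0.0307 m from the centre, with the perpendicular foot at its near end, so it contributes μ₀I/(4πR); both point the same way, together 1.69×10⁻⁵ T.
Arc and leads all point the same direction: B = 2.66×10⁻⁵ + 1.69×10⁻⁵ = 4.35×10⁻⁵ T.

B ≈ 43.5 μT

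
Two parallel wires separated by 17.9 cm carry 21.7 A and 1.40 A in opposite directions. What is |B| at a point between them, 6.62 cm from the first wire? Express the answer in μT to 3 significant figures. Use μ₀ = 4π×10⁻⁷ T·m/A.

Each long wire gives B = μ₀I/(2πd). Distances are d₁ = 0.0662 m and d₂ = 0.1128 m.
B₁ = 6.56×10⁻⁵ T, B₂ = 2.48×10⁻⁶ T.
Between antiparallel currents both contributions point the same way, so they add. B = B₁ + B₂ = 6.56×10⁻⁵ + 2.48×10⁻⁶ = 6.80×10⁻⁵ T.

B ≈ 68.0 μT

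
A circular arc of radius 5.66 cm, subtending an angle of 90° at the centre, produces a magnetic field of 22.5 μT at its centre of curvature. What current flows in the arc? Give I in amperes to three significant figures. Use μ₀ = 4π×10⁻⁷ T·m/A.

I ≈ 8.11 A

For a circular arc, B = μ₀Iφ/(4πR) with φ in radians; here φ = 1.571 rad.
So I = 4πRB/(μ₀φ) = 4π × 0.0566 × 2.25×10⁻⁵ / (4π×10⁻⁷ × 1.571) = 8.11 A.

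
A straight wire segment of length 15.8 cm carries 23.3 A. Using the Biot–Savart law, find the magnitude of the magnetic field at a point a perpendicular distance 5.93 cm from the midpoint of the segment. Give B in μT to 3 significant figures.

For a finite straight segment, B = (μ₀I/4πd)(sinθ₁ + sinθ₂), where θ₁, θ₂ are the angles from the perpendicular to each end.
The perpendicular from the point meets the wire at its midpoint, so each end is L/2 = 0.079 m away along the wire.
sinθ₁ = 0.079/√(0.079²+0.0593²) = 0.7998; sinθ₂ = 0.079/√(0.079²+0.0593²) = 0.7998.
B = (4π×10⁻⁷ × 23.3) / (4π × 0.0593) × (0.7998 + 0.7998) = 6.28×10⁻⁵ T.

B ≈ 62.8 μT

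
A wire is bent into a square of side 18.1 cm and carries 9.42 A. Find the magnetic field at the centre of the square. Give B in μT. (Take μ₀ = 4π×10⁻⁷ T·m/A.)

B ≈ 58.9 μT

Each side is a finite straight segment at perpendicular distance d = a/(2 tan(π/4)) = 0.0905 m from the centre, with end-angles ±π/4.
One side contributes B₁ = (μ₀I/4πd)·2 sin(π/4) = 1.47×10⁻⁵ T.
All 4 sides add in the same direction: B = 4 × 1.47×10⁻⁵ = 5.89×10⁻⁵ T.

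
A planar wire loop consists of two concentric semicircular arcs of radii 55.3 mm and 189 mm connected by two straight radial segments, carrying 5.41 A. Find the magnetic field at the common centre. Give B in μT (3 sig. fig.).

The radial connectors point toward the centre, so dl × r̂ = 0 and they contribute nothing.
Each semicircle gives μ₀I/(4R): inner arc 3.07×10⁻⁵ T, outer arc 8.99×10⁻⁶ T.
The two arcs carry current in opposite angular senses, so their fields oppose: B = |3.07×10⁻⁵ − 8.99×10⁻⁶| = 2.17×10⁻⁵ T.

B ≈ 21.7 μT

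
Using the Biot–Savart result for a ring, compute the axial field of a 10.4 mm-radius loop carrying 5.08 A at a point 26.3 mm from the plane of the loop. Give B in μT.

On the axis of a circular loop, B = μ₀IR² / [2(R²+z²)^(3/2)].
R² + z² = (0.0104)² + (0.0263)² = 0.0007999 m², and (R²+z²)^(3/2) = 2.26×10⁻⁵ m³.
B = (4π×10⁻⁷ × 5.08 × 0.0001082) / (2 × 2.26×10⁻⁵) = 1.53×10⁻⁵ T.

B ≈ 15.3 μT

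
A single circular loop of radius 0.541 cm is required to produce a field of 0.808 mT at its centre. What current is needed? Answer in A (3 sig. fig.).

I ≈ 6.96 A

At the centre of a circular loop B = μ₀I/(2R), so I = 2RB/μ₀.
With R = 0.00541 m, I = 2 × 0.00541 × 8.08×10⁻⁴ / (4π×10⁻⁷) = 6.96 A.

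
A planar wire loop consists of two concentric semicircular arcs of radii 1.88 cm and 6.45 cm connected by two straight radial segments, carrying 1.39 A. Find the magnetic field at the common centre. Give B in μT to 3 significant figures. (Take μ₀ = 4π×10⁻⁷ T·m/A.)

The radial connectors point toward the centre, so dl × r̂ = 0 and they contribute nothing.
Each semicircle gives μ₀I/(4R): inner arc 2.32×10⁻⁵ T, outer arc 6.77×10⁻⁶ T.
The two arcs carry current in opposite angular senses, so their fields oppose: B = |2.32×10⁻⁵ − 6.77×10⁻⁶| = 1.65×10⁻⁵ T.

B ≈ 16.5 μT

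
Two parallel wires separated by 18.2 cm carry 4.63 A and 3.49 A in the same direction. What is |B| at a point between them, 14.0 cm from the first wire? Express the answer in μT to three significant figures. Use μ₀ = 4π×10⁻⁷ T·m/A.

B ≈ 10.0 μT

Each long wire gives B = μ₀I/(2πd). Distances are d₁ = 0.14 m and d₂ = 0.042 m.
B₁ = 6.61×10⁻⁶ T, B₂ = 1.66×10⁻⁵ T.
Between parallel currents the two contributions point in opposite directions, so they subtract. B = |B₁ − B₂| = |6.61×10⁻⁶ − 1.66×10⁻⁵| = 1.00×10⁻⁵ T.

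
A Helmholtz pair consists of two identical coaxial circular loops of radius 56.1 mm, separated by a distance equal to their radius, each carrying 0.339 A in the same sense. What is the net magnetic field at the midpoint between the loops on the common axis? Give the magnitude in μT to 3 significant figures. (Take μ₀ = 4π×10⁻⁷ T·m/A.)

B ≈ 5.43 μT

Each loop contributes B = μ₀IR²/[2(R²+z²)^(3/2)] on the axis, with z measured from that loop.
Loop 1 (z = 0.02805 m): B₁ = 2.72×10⁻⁶ T. Loop 2 (z = 0.02805 m): B₂ = 2.72×10⁻⁶ T.
The fields add: B = B₁ + B₂ = 5.43×10⁻⁶ T.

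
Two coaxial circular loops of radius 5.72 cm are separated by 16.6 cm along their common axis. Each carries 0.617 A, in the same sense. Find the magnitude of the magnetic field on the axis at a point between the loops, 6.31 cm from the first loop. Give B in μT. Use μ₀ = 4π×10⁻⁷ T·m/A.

B ≈ 2.83 μT

Each loop contributes B = μ₀IR²/[2(R²+z²)^(3/2)] on the axis, with z measured from that loop.
Loop 1 (z = 0.0631 m): B₁ = 2.05×10⁻⁶ T. Loop 2 (z = 0.1029 m): B₂ = 7.77×10⁻⁷ T.
The fields add: B = B₁ + B₂ = 2.83×10⁻⁶ T.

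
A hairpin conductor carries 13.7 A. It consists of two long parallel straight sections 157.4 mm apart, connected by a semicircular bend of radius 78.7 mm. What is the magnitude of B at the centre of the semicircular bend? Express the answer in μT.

B ≈ 89.5 μT

The semicircular arc contributes B_arc = μ₀I·π/(4πR) = μ₀I/(4R) = 5.47×10⁻⁵ T.
Each semi-infinite lead is at perpendicular distance R = 0.0787 m from the centre, with the perpendicular foot at its near end, so it contributes μ₀I/(4πR); both point the same way, together 3.48×10⁻⁵ T.
Arc and leads all point the same direction: B = 5.47×10⁻⁵ + 3.48×10⁻⁵ = 8.95×10⁻⁵ T.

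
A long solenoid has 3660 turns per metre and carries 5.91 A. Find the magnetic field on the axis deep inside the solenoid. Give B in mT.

Inside a long solenoid, B = μ₀nI with n = 3660 turns/m.
B = 4π×10⁻⁷ × 3660 × 5.91 = 2.72×10⁻² T.

B ≈ 27.2 mT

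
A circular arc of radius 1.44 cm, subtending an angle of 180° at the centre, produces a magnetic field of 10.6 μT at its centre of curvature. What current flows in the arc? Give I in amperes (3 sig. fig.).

For a circular arc, B = μ₀Iφ/(4πR) with φ in radians; here φ = 3.142 rad.
So I = 4πRB/(μ₀φ) = 4π × 0.0144 × 1.06×10⁻⁵ / (4π×10⁻⁷ × 3.142) = 0.486 A.

I ≈ 0.486 A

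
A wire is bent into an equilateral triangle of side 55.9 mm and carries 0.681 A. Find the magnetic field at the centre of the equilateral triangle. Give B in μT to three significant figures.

B ≈ 21.9 μT

Each side is a finite straight segment at perpendicular distance d = a/(2 tan(π/3)) = 0.01614 m from the centre, with end-angles ±π/3.
One side contributes B₁ = (μ₀I/4πd)·2 sin(π/3) = 7.31×10⁻⁶ T.
All 3 sides add in the same direction: B = 3 × 7.31×10⁻⁶ = 2.19×10⁻⁵ T.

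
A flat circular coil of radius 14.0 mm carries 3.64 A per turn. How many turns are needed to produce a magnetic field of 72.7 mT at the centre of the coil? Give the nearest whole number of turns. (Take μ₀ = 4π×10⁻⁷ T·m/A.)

N = 445

For an N-turn coil, B = Nμ₀I/(2R). A single turn gives B₁ = 1.63×10⁻⁴ T with R = 0.014 m.
N = B/B₁ = 7.27×10⁻² / 1.63×10⁻⁴ = 445.02.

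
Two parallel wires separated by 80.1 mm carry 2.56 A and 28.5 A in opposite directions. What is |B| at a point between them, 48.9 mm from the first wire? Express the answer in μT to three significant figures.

B ≈ 193 μT

Each long wire gives B = μ₀I/(2πd). Distances are d₁ = 0.0489 m and d₂ = 0.0312 m.
B₁ = 1.05×10⁻⁵ T, B₂ = 1.83×10⁻⁴ T.
Between antiparallel currents both contributions point the same way, so they add. B = B₁ + B₂ = 1.05×10⁻⁵ + 1.83×10⁻⁴ = 1.93×10⁻⁴ T.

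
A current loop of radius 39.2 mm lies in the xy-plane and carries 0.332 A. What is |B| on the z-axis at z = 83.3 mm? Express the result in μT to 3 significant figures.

On the axis of a circular loop, B = μ₀IR² / [2(R²+z²)^(3/2)].
R² + z² = (0.0392)² + (0.0833)² = 0.008476 m², and (R²+z²)^(3/2) = 7.80×10⁻⁴ m³.
B = (4π×10⁻⁷ × 0.332 × 0.001537) / (2 × 7.80×10⁻⁴) = 4.11×10⁻⁷ T.

B ≈ 0.411 μT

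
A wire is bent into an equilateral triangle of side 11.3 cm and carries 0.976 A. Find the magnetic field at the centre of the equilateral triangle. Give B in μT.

B ≈ 15.5 μT

Each side is a finite straight segment at perpendicular distance d = a/(2 tan(π/3)) = 0.03262 m from the centre, with end-angles ±π/3.
One side contributes B₁ = (μ₀I/4πd)·2 sin(π/3) = 5.18×10⁻⁶ T.
All 3 sides add in the same direction: B = 3 × 5.18×10⁻⁶ = 1.55×10⁻⁵ T.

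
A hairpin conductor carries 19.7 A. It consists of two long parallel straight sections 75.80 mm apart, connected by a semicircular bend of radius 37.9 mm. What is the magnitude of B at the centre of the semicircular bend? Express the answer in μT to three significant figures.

The semicircular arc contributes B_arc = μ₀I·π/(4πR) = μ₀I/(4R) = 1.63×10⁻⁴ T.
Each semi-infinite lead is at perpendicular distance R = 0.0379 m from the centre, with the perpendicular foot at its near end, so it contributes μ₀I/(4πR); both point the same way, together 1.04×10⁻⁴ T.
Arc and leads all point the same direction: B = 1.63×10⁻⁴ + 1.04×10⁻⁴ = 2.67×10⁻⁴ T.

B ≈ 267 μT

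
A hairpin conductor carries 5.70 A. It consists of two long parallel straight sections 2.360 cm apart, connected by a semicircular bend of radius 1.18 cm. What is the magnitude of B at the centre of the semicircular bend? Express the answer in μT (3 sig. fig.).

The semicircular arc contributes B_arc = μ₀I·π/(4πR) = μ₀I/(4R) = 1.52×10⁻⁴ T.
Each semi-infinite lead is at perpendicular distance R = 0.0118 m from the centre, with the perpendicular foot at its near end, so it contributes μ₀I/(4πR); both point the same way, together 9.66×10⁻⁵ T.
Arc and leads all point the same direction: B = 1.52×10⁻⁴ + 9.66×10⁻⁵ = 2.48×10⁻⁴ T.

B ≈ 248 μT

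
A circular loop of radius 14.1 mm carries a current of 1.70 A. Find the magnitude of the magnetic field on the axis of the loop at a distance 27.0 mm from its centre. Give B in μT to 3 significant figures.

B ≈ 7.51 μT

On the axis of a circular loop, B = μ₀IR² / [2(R²+z²)^(3/2)].
R² + z² = (0.0141)² + (0.027)² = 0.0009278 m², and (R²+z²)^(3/2) = 2.83×10⁻⁵ m³.
B = (4π×10⁻⁷ × 1.70 × 0.0001988) / (2 × 2.83×10⁻⁵) = 7.51×10⁻⁶ T.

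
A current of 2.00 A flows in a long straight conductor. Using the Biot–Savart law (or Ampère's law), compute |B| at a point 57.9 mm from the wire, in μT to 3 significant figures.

For an infinitely long straight wire, B = μ₀I/(2πd).
B = (4π×10⁻⁷ × 2.00) / (2π × 0.0579) = 6.91×10⁻⁶ T.

B ≈ 6.91 μT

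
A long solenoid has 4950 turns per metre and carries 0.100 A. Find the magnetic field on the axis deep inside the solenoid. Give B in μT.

Inside a long solenoid, B = μ₀nI with n = 4950 turns/m.
B = 4π×10⁻⁷ × 4950 × 0.100 = 6.22×10⁻⁴ T.

B ≈ 622 μT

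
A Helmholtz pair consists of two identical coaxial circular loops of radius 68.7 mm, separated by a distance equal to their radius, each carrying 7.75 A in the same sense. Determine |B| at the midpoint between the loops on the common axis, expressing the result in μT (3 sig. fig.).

B ≈ 101 μT

Each loop contributes B = μ₀IR²/[2(R²+z²)^(3/2)] on the axis, with z measured from that loop.
Loop 1 (z = 0.03435 m): B₁ = 5.07×10⁻⁵ T. Loop 2 (z = 0.03435 m): B₂ = 5.07×10⁻⁵ T.
The fields add: B = B₁ + B₂ = 1.01×10⁻⁴ T.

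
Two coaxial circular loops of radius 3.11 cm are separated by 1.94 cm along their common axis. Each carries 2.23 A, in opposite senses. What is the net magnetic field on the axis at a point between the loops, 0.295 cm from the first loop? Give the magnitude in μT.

B ≈ 13.3 μT

Each loop contributes B = μ₀IR²/[2(R²+z²)^(3/2)] on the axis, with z measured from that loop.
Loop 1 (z = 0.00295 m): B₁ = 4.45×10⁻⁵ T. Loop 2 (z = 0.01645 m): B₂ = 3.11×10⁻⁵ T.
The fields oppose: B = |B₁ − B₂| = 1.33×10⁻⁵ T.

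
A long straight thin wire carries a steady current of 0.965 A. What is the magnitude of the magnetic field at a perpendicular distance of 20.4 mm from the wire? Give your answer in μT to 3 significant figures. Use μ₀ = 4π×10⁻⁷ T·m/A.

For an infinitely long straight wire, B = μ₀I/(2πd).
B = (4π×10⁻⁷ × 0.965) / (2π × 0.0204) = 9.46×10⁻⁶ T.

B ≈ 9.46 μT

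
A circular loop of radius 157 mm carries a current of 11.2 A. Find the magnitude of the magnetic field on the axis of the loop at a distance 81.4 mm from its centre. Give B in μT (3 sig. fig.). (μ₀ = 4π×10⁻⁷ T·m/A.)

On the axis of a circular loop, B = μ₀IR² / [2(R²+z²)^(3/2)].
R² + z² = (0.157)² + (0.0814)² = 0.03127 m², and (R²+z²)^(3/2) = 5.53×10⁻³ m³.
B = (4π×10⁻⁷ × 11.2 × 0.02465) / (2 × 5.53×10⁻³) = 3.14×10⁻⁵ T.

B ≈ 31.4 μT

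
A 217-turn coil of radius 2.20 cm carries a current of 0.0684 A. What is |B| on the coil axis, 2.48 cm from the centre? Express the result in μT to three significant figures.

For an N-turn flat coil, B = Nμ₀IR²/[2(R²+z²)^(3/2)] with R = 0.022 m, z = 0.0248 m.
B = 217 × 5.71×10⁻⁷ T = 1.24×10⁻⁴ T.

B ≈ 124 μT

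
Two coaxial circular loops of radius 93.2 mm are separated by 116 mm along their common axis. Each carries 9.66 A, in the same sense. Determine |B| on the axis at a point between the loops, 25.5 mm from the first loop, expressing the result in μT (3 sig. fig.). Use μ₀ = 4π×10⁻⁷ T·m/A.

B ≈ 82.5 μT

Each loop contributes B = μ₀IR²/[2(R²+z²)^(3/2)] on the axis, with z measured from that loop.
Loop 1 (z = 0.0255 m): B₁ = 5.84×10⁻⁵ T. Loop 2 (z = 0.0905 m): B₂ = 2.40×10⁻⁵ T.
The fields add: B = B₁ + B₂ = 8.25×10⁻⁵ T.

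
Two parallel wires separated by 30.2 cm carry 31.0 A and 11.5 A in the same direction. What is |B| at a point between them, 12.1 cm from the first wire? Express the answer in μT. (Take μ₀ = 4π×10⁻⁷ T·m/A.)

Each long wire gives B = μ₀I/(2πd). Distances are d₁ = 0.121 m and d₂ = 0.181 m.
B₁ = 5.12×10⁻⁵ T, B₂ = 1.27×10⁻⁵ T.
Between parallel currents the two contributions point in opposite directions, so they subtract. B = |B₁ − B₂| = |5.12×10⁻⁵ − 1.27×10⁻⁵| = 3.85×10⁻⁵ T.

B ≈ 38.5 μT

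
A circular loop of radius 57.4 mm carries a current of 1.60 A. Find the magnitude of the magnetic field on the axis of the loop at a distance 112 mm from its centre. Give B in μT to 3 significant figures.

On the axis of a circular loop, B = μ₀IR² / [2(R²+z²)^(3/2)].
R² + z² = (0.0574)² + (0.112)² = 0.01584 m², and (R²+z²)^(3/2) = 1.99×10⁻³ m³.
B = (4π×10⁻⁷ × 1.60 × 0.003295) / (2 × 1.99×10⁻³) = 1.66×10⁻⁶ T.

B ≈ 1.66 μT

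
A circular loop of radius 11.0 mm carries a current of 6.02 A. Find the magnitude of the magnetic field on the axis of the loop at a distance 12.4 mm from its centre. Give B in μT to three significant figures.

B ≈ 100 μT

On the axis of a circular loop, B = μ₀IR² / [2(R²+z²)^(3/2)].
R² + z² = (0.011)² + (0.0124)² = 0.0002748 m², and (R²+z²)^(3/2) = 4.55×10⁻⁶ m³.
B = (4π×10⁻⁷ × 6.02 × 0.000121) / (2 × 4.55×10⁻⁶) = 1.00×10⁻⁴ T.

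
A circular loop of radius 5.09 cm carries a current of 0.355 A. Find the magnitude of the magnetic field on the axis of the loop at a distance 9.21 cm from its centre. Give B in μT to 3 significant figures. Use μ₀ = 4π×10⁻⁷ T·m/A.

On the axis of a circular loop, B = μ₀IR² / [2(R²+z²)^(3/2)].
R² + z² = (0.0509)² + (0.0921)² = 0.01107 m², and (R²+z²)^(3/2) = 1.17×10⁻³ m³.
B = (4π×10⁻⁷ × 0.355 × 0.002591) / (2 × 1.17×10⁻³) = 4.96×10⁻⁷ T.

B ≈ 0.496 μT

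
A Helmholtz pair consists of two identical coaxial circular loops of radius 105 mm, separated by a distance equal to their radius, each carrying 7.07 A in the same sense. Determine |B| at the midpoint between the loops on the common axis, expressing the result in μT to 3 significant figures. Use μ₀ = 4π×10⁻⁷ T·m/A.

B ≈ 60.5 μT

Each loop contributes B = μ₀IR²/[2(R²+z²)^(3/2)] on the axis, with z measured from that loop.
Loop 1 (z = 0.0525 m): B₁ = 3.03×10⁻⁵ T. Loop 2 (z = 0.0525 m): B₂ = 3.03×10⁻⁵ T.
The fields add: B = B₁ + B₂ = 6.05×10⁻⁵ T.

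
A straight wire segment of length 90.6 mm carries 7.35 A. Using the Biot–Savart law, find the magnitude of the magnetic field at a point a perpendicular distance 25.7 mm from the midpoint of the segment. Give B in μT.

For a finite straight segment, B = (μ₀I/4πd)(sinθ₁ + sinθ₂), where θ₁, θ₂ are the angles from the perpendicular to each end.
The perpendicular from the point meets the wire at its midpoint, so each end is L/2 = 0.0453 m away along the wire.
sinθ₁ = 0.0453/√(0.0453²+0.0257²) = 0.8698; sinθ₂ = 0.0453/√(0.0453²+0.0257²) = 0.8698.
B = (4π×10⁻⁷ × 7.35) / (4π × 0.0257) × (0.8698 + 0.8698) = 4.97×10⁻⁵ T.

B ≈ 49.7 μT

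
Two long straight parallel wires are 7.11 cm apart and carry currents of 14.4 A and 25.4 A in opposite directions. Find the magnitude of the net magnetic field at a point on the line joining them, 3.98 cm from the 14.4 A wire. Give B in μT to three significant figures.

Each long wire gives B = μ₀I/(2πd). Distances are d₁ = 0.0398 m and d₂ = 0.0313 m.
B₁ = 7.24×10⁻⁵ T, B₂ = 1.62×10⁻⁴ T.
Between antiparallel currents both contributions point the same way, so they add. B = B₁ + B₂ = 7.24×10⁻⁵ + 1.62×10⁻⁴ = 2.35×10⁻⁴ T.

B ≈ 235 μT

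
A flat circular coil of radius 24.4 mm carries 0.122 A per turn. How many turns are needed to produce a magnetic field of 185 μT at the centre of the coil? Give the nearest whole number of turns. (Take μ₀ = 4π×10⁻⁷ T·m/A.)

N = 59

For an N-turn coil, B = Nμ₀I/(2R). A single turn gives B₁ = 3.14×10⁻⁶ T with R = 0.0244 m.
N = B/B₁ = 1.85×10⁻⁴ / 3.14×10⁻⁶ = 58.89.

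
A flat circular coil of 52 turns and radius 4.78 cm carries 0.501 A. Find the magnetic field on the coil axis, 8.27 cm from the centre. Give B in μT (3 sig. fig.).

B ≈ 42.9 μT

For an N-turn flat coil, B = Nμ₀IR²/[2(R²+z²)^(3/2)] with R = 0.0478 m, z = 0.0827 m.
B = 52 × 8.25×10⁻⁷ T = 4.29×10⁻⁵ T.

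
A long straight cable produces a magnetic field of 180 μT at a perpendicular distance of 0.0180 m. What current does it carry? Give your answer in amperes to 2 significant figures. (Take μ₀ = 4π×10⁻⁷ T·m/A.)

I ≈ 16 A

For a long straight wire B = μ₀I/(2πd), so I = 2πdB/μ₀.
I = 2π × 0.018 × 1.80×10⁻⁴ / (4π×10⁻⁷) = 16.2 A.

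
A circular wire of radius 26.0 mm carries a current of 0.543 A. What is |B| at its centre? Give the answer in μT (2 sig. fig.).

At the centre of a circular loop the Biot–Savart law gives B = μ₀I/(2R).
B = (4π×10⁻⁷ × 0.543) / (2 × 0.026) = 1.31×10⁻⁵ T.

B ≈ 13 μT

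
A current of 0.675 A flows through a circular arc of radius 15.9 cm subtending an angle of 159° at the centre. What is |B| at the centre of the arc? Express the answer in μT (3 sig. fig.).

B ≈ 1.18 μT

The Biot–Savart field of a circular arc at its centre is B = μ₀Iφ/(4πR), with φ = 2.775 rad.
B = (4π×10⁻⁷ × 0.675 × 2.775) / (4π × 0.159) = 1.18×10⁻⁶ T.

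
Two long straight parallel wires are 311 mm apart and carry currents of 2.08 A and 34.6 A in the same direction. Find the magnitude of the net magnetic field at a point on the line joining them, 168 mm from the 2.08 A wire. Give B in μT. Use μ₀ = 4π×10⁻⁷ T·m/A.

B ≈ 45.9 μT

Each long wire gives B = μ₀I/(2πd). Distances are d₁ = 0.168 m and d₂ = 0.143 m.
B₁ = 2.48×10⁻⁶ T, B₂ = 4.84×10⁻⁵ T.
Between parallel currents the two contributions point in opposite directions, so they subtract. B = |B₁ − B₂| = |2.48×10⁻⁶ − 4.84×10⁻⁵| = 4.59×10⁻⁵ T.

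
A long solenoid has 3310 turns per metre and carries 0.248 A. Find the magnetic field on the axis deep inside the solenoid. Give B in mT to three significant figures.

Inside a long solenoid, B = μ₀nI with n = 3310 turns/m.
B = 4π×10⁻⁷ × 3310 × 0.248 = 1.03×10⁻³ T.

B ≈ 1.03 mT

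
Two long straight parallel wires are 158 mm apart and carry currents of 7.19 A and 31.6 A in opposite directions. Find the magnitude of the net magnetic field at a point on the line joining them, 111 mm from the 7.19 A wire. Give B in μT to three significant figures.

B ≈ 147 μT

Each long wire gives B = μ₀I/(2πd). Distances are d₁ = 0.111 m and d₂ = 0.047 m.
B₁ = 1.30×10⁻⁵ T, B₂ = 1.34×10⁻⁴ T.
Between antiparallel currents both contributions point the same way, so they add. B = B₁ + B₂ = 1.30×10⁻⁵ + 1.34×10⁻⁴ = 1.47×10⁻⁴ T.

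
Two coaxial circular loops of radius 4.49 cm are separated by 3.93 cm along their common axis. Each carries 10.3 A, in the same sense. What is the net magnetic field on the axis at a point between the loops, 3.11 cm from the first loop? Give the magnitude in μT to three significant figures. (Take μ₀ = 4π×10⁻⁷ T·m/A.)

Each loop contributes B = μ₀IR²/[2(R²+z²)^(3/2)] on the axis, with z measured from that loop.
Loop 1 (z = 0.0311 m): B₁ = 8.01×10⁻⁵ T. Loop 2 (z = 0.0082 m): B₂ = 1.37×10⁻⁴ T.
The fields add: B = B₁ + B₂ = 2.17×10⁻⁴ T.

B ≈ 217 μT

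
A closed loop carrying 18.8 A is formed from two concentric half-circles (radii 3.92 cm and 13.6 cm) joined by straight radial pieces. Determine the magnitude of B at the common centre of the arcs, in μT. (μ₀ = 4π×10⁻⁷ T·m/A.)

B ≈ 107 μT

The radial connectors point toward the centre, so dl × r̂ = 0 and they contribute nothing.
Each semicircle gives μ₀I/(4R): inner arc 1.51×10⁻⁴ T, outer arc 4.34×10⁻⁵ T.
The two arcs carry current in opposite angular senses, so their fields oppose: B = |1.51×10⁻⁴ − 4.34×10⁻⁵| = 1.07×10⁻⁴ T.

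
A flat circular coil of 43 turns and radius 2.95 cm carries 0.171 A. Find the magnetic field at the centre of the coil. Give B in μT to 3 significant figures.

B ≈ 157 μT

For an N-turn flat coil, B = Nμ₀I/(2R) with R = 0.0295 m.
B = 43 × 3.64×10⁻⁶ T = 1.57×10⁻⁴ T.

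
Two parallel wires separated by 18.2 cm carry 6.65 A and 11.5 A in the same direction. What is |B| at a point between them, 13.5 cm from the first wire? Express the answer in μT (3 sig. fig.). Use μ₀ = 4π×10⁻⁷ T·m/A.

Each long wire gives B = μ₀I/(2πd). Distances are d₁ = 0.135 m and d₂ = 0.047 m.
B₁ = 9.85×10⁻⁶ T, B₂ = 4.89×10⁻⁵ T.
Between parallel currents the two contributions point in opposite directions, so they subtract. B = |B₁ − B₂| = |9.85×10⁻⁶ − 4.89×10⁻⁵| = 3.91×10⁻⁵ T.

B ≈ 39.1 μT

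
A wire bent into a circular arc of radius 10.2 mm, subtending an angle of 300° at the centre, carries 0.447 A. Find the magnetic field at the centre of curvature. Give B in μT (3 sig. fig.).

B ≈ 22.9 μT

The Biot–Savart field of a circular arc at its centre is B = μ₀Iφ/(4πR), with φ = 5.236 rad.
B = (4π×10⁻⁷ × 0.447 × 5.236) / (4π × 0.0102) = 2.29×10⁻⁵ T.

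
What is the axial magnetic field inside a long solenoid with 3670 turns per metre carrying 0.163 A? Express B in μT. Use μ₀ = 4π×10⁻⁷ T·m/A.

Inside a long solenoid, B = μ₀nI with n = 3670 turns/m.
B = 4π×10⁻⁷ × 3670 × 0.163 = 7.52×10⁻⁴ T.

B ≈ 752 μT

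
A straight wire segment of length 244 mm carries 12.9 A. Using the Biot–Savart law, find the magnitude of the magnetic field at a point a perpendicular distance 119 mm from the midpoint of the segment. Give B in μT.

B ≈ 15.5 μT

For a finite straight segment, B = (μ₀I/4πd)(sinθ₁ + sinθ₂), where θ₁, θ₂ are the angles from the perpendicular to each end.
The perpendicular from the point meets the wire at its midpoint, so each end is L/2 = 0.122 m away along the wire.
sinθ₁ = 0.122/√(0.122²+0.119²) = 0.7159; sinθ₂ = 0.122/√(0.122²+0.119²) = 0.7159.
B = (4π×10⁻⁷ × 12.9) / (4π × 0.119) × (0.7159 + 0.7159) = 1.55×10⁻⁵ T.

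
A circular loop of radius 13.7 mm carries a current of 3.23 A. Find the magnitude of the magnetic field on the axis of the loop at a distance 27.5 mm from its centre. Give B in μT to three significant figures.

B ≈ 13.1 μT

On the axis of a circular loop, B = μ₀IR² / [2(R²+z²)^(3/2)].
R² + z² = (0.0137)² + (0.0275)² = 0.0009439 m², and (R²+z²)^(3/2) = 2.90×10⁻⁵ m³.
B = (4π×10⁻⁷ × 3.23 × 0.0001877) / (2 × 2.90×10⁻⁵) = 1.31×10⁻⁵ T.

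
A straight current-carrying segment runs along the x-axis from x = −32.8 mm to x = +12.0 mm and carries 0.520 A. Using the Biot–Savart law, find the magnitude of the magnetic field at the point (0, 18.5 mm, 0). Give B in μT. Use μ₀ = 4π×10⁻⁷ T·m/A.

For a finite straight segment, B = (μ₀I/4πd)(sinθ₁ + sinθ₂), where θ₁, θ₂ are the angles from the perpendicular to each end.
The perpendicular distance is d = 0.0185 m; the end-offsets along the wire are a = 0.0328 m and b = 0.012 m.
sinθ₁ = 0.0328/√(0.0328²+0.0185²) = 0.8710; sinθ₂ = 0.012/√(0.012²+0.0185²) = 0.5442.
B = (4π×10⁻⁷ × 0.520) / (4π × 0.0185) × (0.8710 + 0.5442) = 3.98×10⁻⁶ T.

B ≈ 3.98 μT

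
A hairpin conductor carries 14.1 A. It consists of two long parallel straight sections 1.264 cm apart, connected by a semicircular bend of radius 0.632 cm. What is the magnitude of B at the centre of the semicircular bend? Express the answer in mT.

B ≈ 1.15 mT

The semicircular arc contributes B_arc = μ₀I·π/(4πR) = μ₀I/(4R) = 7.01×10⁻⁴ T.
Each semi-infinite lead is at perpendicular distance R = 0.00632 m from the centre, with the perpendicular foot at its near end, so it contributes μ₀I/(4πR); both point the same way, together 4.46×10⁻⁴ T.
Arc and leads all point the same direction: B = 7.01×10⁻⁴ + 4.46×10⁻⁴ = 1.15×10⁻³ T.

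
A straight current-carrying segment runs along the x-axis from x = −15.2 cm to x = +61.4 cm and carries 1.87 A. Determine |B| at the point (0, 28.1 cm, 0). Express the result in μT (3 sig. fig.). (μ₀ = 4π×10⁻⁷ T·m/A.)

For a finite straight segment, B = (μ₀I/4πd)(sinθ₁ + sinθ₂), where θ₁, θ₂ are the angles from the perpendicular to each end.
The perpendicular distance is d = 0.281 m; the end-offsets along the wire are a = 0.152 m and b = 0.614 m.
sinθ₁ = 0.152/√(0.152²+0.281²) = 0.4758; sinθ₂ = 0.614/√(0.614²+0.281²) = 0.9093.
B = (4π×10⁻⁷ × 1.87) / (4π × 0.281) × (0.4758 + 0.9093) = 9.22×10⁻⁷ T.

B ≈ 0.922 μT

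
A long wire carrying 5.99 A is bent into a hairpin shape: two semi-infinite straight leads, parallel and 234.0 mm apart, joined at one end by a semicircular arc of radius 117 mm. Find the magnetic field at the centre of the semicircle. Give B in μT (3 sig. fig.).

The semicircular arc contributes B_arc = μ₀I·π/(4πR) = μ₀I/(4R) = 1.61×10⁻⁵ T.
Each semi-infinite lead is at perpendicular distance R = 0.117 m from the centre, with the perpendicular foot at its near end, so it contributes μ₀I/(4πR); both point the same way, together 1.02×10⁻⁵ T.
Arc and leads all point the same direction: B = 1.61×10⁻⁵ + 1.02×10⁻⁵ = 2.63×10⁻⁵ T.

B ≈ 26.3 μT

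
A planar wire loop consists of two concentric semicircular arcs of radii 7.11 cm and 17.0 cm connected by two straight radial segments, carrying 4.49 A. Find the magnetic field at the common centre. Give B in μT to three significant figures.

B ≈ 11.5 μT

The radial connectors point toward the centre, so dl × r̂ = 0 and they contribute nothing.
Each semicircle gives μ₀I/(4R): inner arc 1.98×10⁻⁵ T, outer arc 8.30×10⁻⁶ T.
The two arcs carry current in opposite angular senses, so their fields oppose: B = |1.98×10⁻⁵ − 8.30×10⁻⁶| = 1.15×10⁻⁵ T.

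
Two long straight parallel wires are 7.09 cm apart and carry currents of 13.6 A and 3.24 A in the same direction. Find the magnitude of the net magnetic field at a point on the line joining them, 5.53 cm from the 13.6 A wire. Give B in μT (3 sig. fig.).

B ≈ 7.65 μT

Each long wire gives B = μ₀I/(2πd). Distances are d₁ = 0.0553 m and d₂ = 0.0156 m.
B₁ = 4.92×10⁻⁵ T, B₂ = 4.15×10⁻⁵ T.
Between parallel currents the two contributions point in opposite directions, so they subtract. B = |B₁ − B₂| = |4.92×10⁻⁵ − 4.15×10⁻⁵| = 7.65×10⁻⁶ T.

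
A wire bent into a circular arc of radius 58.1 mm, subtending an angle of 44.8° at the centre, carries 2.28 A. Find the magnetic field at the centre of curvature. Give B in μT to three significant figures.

The Biot–Savart field of a circular arc at its centre is B = μ₀Iφ/(4πR), with φ = 0.7819 rad.
B = (4π×10⁻⁷ × 2.28 × 0.7819) / (4π × 0.0581) = 3.07×10⁻⁶ T.

B ≈ 3.07 μT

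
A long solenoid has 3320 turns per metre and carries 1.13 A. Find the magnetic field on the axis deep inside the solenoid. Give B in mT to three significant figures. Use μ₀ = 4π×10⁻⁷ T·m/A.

B ≈ 4.71 mT

Inside a long solenoid, B = μ₀nI with n = 3320 turns/m.
B = 4π×10⁻⁷ × 3320 × 1.13 = 4.71×10⁻³ T.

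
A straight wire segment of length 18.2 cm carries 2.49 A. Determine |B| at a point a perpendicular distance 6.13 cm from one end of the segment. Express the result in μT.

For a finite straight segment, B = (μ₀I/4πd)(sinθ₁ + sinθ₂), where θ₁, θ₂ are the angles from the perpendicular to each end.
The perpendicular foot is at one end, so the two end-offsets along the wire are 0 and L = 0.182 m.
sinθ₁ = 0/√(0²+0.0613²) = 0.0000; sinθ₂ = 0.182/√(0.182²+0.0613²) = 0.9477.
B = (4π×10⁻⁷ × 2.49) / (4π × 0.0613) × (0.0000 + 0.9477) = 3.85×10⁻⁶ T.

B ≈ 3.85 μT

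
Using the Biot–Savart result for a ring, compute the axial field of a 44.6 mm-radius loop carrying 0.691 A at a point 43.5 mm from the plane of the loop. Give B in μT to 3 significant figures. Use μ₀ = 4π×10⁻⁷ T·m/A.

B ≈ 3.57 μT

On the axis of a circular loop, B = μ₀IR² / [2(R²+z²)^(3/2)].
R² + z² = (0.0446)² + (0.0435)² = 0.003881 m², and (R²+z²)^(3/2) = 2.42×10⁻⁴ m³.
B = (4π×10⁻⁷ × 0.691 × 0.001989) / (2 × 2.42×10⁻⁴) = 3.57×10⁻⁶ T.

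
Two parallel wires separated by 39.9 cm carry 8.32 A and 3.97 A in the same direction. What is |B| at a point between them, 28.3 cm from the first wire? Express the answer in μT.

B ≈ 0.965 μT

Each long wire gives B = μ₀I/(2πd). Distances are d₁ = 0.283 m and d₂ = 0.116 m.
B₁ = 5.88×10⁻⁶ T, B₂ = 6.84×10⁻⁶ T.
Between parallel currents the two contributions point in opposite directions, so they subtract. B = |B₁ − B₂| = |5.88×10⁻⁶ − 6.84×10⁻⁶| = 9.65×10⁻⁷ T.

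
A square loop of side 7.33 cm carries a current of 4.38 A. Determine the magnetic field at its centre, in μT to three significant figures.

B ≈ 67.6 μT

Each side is a finite straight segment at perpendicular distance d = a/(2 tan(π/4)) = 0.03665 m from the centre, with end-angles ±π/4.
One side contributes B₁ = (μ₀I/4πd)·2 sin(π/4) = 1.69×10⁻⁵ T.
All 4 sides add in the same direction: B = 4 × 1.69×10⁻⁵ = 6.76×10⁻⁵ T.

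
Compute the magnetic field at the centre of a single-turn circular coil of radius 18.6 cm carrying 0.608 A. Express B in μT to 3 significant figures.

B ≈ 2.05 μT

At the centre of a circular loop the Biot–Savart law gives B = μ₀I/(2R).
B = (4π×10⁻⁷ × 0.608) / (2 × 0.186) = 2.05×10⁻⁶ T.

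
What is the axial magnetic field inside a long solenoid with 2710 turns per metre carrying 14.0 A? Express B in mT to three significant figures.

B ≈ 47.7 mT

Inside a long solenoid, B = μ₀nI with n = 2710 turns/m.
B = 4π×10⁻⁷ × 2710 × 14.0 = 4.77×10⁻² T.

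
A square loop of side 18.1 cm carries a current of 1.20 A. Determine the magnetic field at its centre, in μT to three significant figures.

Each side is a finite straight segment at perpendicular distance d = a/(2 tan(π/4)) = 0.0905 m from the centre, with end-angles ±π/4.
One side contributes B₁ = (μ₀I/4πd)·2 sin(π/4) = 1.88×10⁻⁶ T.
All 4 sides add in the same direction: B = 4 × 1.88×10⁻⁶ = 7.50×10⁻⁶ T.

B ≈ 7.50 μT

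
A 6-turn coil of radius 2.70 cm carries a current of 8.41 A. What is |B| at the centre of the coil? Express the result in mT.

B ≈ 1.17 mT

For an N-turn flat coil, B = Nμ₀I/(2R) with R = 0.027 m.
B = 6 × 1.96×10⁻⁴ T = 1.17×10⁻³ T.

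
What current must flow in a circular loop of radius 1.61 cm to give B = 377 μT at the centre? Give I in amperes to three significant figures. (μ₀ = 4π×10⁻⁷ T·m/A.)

At the centre of a circular loop B = μ₀I/(2R), so I = 2RB/μ₀.
With R = 0.0161 m, I = 2 × 0.0161 × 3.77×10⁻⁴ / (4π×10⁻⁷) = 9.66 A.

I ≈ 9.66 A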